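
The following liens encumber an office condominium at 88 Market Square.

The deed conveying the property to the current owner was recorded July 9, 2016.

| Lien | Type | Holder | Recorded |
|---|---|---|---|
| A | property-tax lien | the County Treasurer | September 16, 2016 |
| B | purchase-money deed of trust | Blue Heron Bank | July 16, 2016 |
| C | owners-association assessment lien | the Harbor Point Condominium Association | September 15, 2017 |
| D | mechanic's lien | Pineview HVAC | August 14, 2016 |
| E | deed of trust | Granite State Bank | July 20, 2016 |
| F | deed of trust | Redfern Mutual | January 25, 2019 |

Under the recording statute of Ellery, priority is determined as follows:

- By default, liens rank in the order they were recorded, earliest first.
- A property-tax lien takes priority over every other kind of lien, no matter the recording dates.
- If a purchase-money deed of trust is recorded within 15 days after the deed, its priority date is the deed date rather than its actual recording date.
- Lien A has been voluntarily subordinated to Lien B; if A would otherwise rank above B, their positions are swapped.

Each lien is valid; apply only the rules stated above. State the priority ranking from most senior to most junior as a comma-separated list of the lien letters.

Adjusting effective dates: B was recorded within the 15-day window, so its effective date is the deed date July 9, 2016.
A is a property-tax lien, so it outranks all other liens regardless of date.
Ordering the rest by effective date: B (July 9, 2016), E (July 20, 2016), D (August 14, 2016), C (September 15, 2017), F (January 25, 2019).
A would otherwise be senior to B, so under the subordination agreement A and B exchange positions.

B, A, E, D, C, F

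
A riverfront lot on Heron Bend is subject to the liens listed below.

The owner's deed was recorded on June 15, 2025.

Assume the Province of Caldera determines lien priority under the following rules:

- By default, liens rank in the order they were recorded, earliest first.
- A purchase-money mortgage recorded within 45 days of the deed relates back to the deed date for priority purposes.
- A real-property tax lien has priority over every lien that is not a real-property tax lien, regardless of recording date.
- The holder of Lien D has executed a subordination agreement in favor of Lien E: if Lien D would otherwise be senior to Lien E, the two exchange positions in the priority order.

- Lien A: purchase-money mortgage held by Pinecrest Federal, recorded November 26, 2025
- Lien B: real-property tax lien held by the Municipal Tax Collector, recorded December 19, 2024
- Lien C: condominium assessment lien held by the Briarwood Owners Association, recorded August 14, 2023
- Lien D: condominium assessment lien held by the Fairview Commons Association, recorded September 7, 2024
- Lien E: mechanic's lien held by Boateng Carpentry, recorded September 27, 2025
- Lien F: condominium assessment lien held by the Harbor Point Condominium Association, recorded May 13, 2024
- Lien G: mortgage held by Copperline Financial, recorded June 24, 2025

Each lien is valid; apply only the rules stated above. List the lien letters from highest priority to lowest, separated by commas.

B, C, F, E, G, D, A

Effective dates: A was recorded 164 days after the deed, outside the 45-day window, so it keeps its recording date.
B, as a real-property tax lien, has superpriority and ranks first.
Among the remaining liens, by effective date: C (August 14, 2023), F (May 13, 2024), D (September 7, 2024), G (June 24, 2025), E (September 27, 2025), A (November 26, 2025).
The subordination applies — D was senior to E — so D and E swap.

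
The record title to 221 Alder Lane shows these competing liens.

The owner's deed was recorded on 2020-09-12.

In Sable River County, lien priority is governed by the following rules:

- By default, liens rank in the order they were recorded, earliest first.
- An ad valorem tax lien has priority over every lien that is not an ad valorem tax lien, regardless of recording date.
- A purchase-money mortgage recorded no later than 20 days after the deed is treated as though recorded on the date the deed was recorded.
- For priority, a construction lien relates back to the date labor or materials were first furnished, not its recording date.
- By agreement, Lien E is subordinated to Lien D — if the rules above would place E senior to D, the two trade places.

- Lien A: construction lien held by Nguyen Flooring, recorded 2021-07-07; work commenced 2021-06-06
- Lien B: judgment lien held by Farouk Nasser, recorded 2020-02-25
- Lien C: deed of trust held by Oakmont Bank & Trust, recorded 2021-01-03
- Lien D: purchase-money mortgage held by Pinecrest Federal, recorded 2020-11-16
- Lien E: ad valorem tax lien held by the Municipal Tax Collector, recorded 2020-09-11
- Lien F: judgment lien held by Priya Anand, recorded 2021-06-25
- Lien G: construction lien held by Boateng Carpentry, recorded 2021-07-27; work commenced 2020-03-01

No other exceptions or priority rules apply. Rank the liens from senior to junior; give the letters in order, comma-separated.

Effective dates after the stated exceptions: A relates back to 2021-06-06 (work commenced); D was recorded 65 days after the deed — beyond 20 days — so no relation-back applies; G relates back to 2020-03-01 (work commenced).
As an ad valorem tax lien, E is senior to every other lien.
Remaining liens by effective date: B (2020-02-25), G (2020-03-01), D (2020-11-16), C (2021-01-03), A (2021-06-06), F (2021-06-25).
The subordination applies — E was senior to D — so E and D swap.

D, B, G, E, C, A, F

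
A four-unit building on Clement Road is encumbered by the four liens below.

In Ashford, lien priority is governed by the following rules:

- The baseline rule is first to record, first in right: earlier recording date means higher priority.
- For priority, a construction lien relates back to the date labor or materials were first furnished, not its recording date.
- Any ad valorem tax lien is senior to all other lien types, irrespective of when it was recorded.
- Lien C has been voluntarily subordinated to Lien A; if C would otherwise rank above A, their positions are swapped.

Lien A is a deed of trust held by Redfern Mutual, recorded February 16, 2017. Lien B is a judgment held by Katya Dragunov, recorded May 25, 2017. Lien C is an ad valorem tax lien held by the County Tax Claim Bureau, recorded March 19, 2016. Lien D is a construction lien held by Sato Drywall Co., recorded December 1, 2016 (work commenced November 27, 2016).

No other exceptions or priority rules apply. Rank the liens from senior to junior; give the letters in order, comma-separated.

Effective dates: D relates back to November 27, 2016 (work commenced).
As an ad valorem tax lien, C is senior to every other lien.
Among the remaining liens, by effective date: D (November 27, 2016), A (February 16, 2017), B (May 25, 2017).
C would otherwise be senior to A, so under the subordination agreement C and A exchange positions.

A, D, C, B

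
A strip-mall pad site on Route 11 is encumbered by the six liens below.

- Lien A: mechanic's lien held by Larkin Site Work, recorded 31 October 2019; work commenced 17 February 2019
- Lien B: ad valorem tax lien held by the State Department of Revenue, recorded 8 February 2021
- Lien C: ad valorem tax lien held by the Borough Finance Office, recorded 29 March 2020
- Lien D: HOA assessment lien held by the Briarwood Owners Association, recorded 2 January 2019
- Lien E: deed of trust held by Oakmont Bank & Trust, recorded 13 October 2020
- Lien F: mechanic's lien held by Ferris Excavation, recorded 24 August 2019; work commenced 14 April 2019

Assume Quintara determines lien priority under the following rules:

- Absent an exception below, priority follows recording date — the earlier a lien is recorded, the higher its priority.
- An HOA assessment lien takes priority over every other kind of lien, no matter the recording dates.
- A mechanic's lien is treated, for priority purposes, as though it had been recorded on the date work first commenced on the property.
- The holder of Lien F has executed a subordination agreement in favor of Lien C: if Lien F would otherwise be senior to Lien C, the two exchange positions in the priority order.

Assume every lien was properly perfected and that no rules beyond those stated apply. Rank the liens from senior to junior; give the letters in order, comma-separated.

D, A, C, F, E, B

Effective dates: A's effective date is 17 February 2019, when work began; F's effective date is 14 April 2019, when work began.
As an HOA assessment lien, D is senior to every other lien.
Remaining liens by effective date: A (17 February 2019), F (14 April 2019), C (29 March 2020), E (13 October 2020), B (8 February 2021).
Because F would otherwise rank above C, the subordination swaps them.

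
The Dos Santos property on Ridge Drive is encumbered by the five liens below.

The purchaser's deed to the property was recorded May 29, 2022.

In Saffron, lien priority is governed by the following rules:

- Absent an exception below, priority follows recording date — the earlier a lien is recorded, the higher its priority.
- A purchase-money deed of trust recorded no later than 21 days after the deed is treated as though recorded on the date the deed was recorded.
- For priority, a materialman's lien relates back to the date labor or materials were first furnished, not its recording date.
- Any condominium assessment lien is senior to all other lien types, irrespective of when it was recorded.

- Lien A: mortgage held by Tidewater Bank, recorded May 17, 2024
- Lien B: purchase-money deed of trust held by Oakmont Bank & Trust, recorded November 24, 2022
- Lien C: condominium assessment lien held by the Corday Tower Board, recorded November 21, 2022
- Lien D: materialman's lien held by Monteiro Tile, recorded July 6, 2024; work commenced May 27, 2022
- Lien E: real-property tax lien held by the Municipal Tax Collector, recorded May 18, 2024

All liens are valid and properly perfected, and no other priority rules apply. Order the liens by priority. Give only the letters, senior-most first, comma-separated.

First, effective dates: B was recorded 179 days after the deed, outside the 21-day window, so it keeps its recording date; D is treated as recorded May 27, 2022, the work-commencement date.
As a condominium assessment lien, C is senior to every other lien.
Among the remaining liens, by effective date: D (May 27, 2022), B (November 24, 2022), A (May 17, 2024), E (May 18, 2024).

C, D, B, A, E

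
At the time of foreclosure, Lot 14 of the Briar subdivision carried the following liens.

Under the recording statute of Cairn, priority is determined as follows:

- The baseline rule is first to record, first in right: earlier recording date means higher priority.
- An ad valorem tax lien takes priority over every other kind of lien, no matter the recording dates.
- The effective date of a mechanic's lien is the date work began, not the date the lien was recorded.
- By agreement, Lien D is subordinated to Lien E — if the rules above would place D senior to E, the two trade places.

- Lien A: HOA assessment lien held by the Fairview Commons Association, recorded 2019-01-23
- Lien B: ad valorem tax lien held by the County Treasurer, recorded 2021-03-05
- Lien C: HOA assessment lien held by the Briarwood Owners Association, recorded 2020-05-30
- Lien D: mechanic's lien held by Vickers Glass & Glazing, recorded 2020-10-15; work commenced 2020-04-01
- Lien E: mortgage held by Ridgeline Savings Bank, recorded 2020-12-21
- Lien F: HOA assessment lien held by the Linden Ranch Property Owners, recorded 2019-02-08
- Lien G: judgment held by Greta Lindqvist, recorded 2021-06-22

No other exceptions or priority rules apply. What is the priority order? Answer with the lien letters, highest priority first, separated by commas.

B, A, F, E, C, D, G

Effective dates: D relates back to 2020-04-01 (work commenced).
B is an ad valorem tax lien and takes priority over every other lien.
The other liens, earliest effective date first: A (2019-01-23), F (2019-02-08), D (2020-04-01), C (2020-05-30), E (2020-12-21), G (2021-06-22).
D would otherwise be senior to E, so under the subordination agreement D and E exchange positions.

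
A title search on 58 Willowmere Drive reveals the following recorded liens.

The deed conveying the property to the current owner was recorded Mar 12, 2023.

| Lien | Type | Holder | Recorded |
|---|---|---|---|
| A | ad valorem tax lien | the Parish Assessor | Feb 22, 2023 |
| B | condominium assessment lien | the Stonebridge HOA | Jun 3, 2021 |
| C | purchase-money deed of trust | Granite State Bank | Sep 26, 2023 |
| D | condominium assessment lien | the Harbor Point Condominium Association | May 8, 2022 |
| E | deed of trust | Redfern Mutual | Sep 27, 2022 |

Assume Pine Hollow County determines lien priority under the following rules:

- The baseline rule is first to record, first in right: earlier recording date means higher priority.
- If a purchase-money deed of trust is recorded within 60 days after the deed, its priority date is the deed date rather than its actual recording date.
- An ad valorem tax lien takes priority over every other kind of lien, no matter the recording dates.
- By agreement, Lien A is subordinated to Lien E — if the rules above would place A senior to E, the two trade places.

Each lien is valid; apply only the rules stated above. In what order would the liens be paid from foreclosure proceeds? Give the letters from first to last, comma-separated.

Adjusting effective dates: C was recorded 198 days after the deed, outside the 60-day window, so it keeps its recording date.
A is an ad valorem tax lien and takes priority over every other lien.
The other liens, earliest effective date first: B (Jun 3, 2021), D (May 8, 2022), E (Sep 27, 2022), C (Sep 26, 2023).
The subordination applies — A was senior to E — so A and E swap.

E, B, D, A, C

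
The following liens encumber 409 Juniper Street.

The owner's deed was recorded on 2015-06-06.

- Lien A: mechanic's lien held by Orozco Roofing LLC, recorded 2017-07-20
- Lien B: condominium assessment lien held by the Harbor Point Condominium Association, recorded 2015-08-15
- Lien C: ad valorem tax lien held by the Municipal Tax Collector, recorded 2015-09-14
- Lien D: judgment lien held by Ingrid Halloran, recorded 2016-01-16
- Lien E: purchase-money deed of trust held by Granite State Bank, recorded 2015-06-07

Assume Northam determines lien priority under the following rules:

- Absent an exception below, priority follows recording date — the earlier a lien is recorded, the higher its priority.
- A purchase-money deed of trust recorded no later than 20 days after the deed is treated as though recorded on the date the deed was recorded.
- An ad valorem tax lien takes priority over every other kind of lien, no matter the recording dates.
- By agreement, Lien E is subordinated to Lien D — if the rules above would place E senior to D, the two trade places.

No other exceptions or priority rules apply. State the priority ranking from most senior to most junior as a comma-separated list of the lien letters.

C, D, B, E, A

First, effective dates: E's effective date is the deed date, 2015-06-06.
C, as an ad valorem tax lien, has superpriority and ranks first.
Among the remaining liens, by effective date: E (2015-06-06), B (2015-08-15), D (2016-01-16), A (2017-07-20).
E is senior to D before the subordination, so the two trade places.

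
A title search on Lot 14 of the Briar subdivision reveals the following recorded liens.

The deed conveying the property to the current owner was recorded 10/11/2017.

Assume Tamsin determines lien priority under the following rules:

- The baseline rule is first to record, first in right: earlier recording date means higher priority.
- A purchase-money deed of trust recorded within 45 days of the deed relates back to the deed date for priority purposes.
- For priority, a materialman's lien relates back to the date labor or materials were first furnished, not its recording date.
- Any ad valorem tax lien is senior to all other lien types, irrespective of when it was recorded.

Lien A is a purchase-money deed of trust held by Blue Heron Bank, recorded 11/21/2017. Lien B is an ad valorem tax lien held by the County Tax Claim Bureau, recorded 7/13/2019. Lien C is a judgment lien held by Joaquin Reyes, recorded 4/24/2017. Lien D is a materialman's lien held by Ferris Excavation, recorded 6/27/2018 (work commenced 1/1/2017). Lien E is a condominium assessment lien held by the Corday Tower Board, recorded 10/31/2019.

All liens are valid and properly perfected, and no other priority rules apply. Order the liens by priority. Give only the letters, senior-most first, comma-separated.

B, D, C, A, E

Adjusting effective dates: A's effective date is the deed date, 10/11/2017; D is treated as recorded 1/1/2017, the work-commencement date.
B is an ad valorem tax lien, so it outranks all other liens regardless of date.
Among the remaining liens, by effective date: D (1/1/2017), C (4/24/2017), A (10/11/2017), E (10/31/2019).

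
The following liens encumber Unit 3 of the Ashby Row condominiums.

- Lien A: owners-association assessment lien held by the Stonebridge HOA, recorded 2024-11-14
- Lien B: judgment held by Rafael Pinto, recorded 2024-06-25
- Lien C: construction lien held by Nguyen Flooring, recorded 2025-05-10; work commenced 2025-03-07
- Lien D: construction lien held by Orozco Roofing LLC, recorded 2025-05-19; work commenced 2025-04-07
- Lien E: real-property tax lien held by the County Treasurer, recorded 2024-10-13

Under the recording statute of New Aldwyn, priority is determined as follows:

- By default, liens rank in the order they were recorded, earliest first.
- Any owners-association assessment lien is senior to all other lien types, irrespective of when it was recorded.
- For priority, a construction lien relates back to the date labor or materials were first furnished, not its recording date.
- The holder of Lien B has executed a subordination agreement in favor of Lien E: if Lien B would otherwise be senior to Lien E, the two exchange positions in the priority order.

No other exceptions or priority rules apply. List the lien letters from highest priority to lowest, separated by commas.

A, E, B, C, D

Effective dates: C is treated as recorded 2025-03-07, the work-commencement date; D relates back to 2025-04-07 (work commenced).
A is an owners-association assessment lien, so it outranks all other liens regardless of date.
Remaining liens by effective date: B (2024-06-25), E (2024-10-13), C (2025-03-07), D (2025-04-07).
The subordination applies — B was senior to E — so B and E swap.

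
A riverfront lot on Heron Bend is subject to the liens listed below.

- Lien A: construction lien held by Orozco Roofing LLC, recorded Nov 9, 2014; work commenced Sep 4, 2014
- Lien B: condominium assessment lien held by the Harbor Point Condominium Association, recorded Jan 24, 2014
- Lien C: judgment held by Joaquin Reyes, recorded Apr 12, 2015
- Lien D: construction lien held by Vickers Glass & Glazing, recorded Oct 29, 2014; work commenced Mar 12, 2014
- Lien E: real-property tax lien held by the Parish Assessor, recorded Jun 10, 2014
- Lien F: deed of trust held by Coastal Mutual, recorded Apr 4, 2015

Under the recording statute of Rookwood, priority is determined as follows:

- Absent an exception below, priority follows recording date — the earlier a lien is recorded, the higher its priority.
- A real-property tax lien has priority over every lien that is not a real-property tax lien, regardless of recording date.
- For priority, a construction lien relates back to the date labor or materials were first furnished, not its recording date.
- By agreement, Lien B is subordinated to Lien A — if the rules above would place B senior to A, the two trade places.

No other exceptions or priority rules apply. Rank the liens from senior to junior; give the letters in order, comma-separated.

E, A, D, B, F, C

Effective dates: A relates back to Sep 4, 2014 (work commenced); D relates back to Mar 12, 2014 (work commenced).
E is a real-property tax lien, so it outranks all other liens regardless of date.
Ordering the rest by effective date: B (Jan 24, 2014), D (Mar 12, 2014), A (Sep 4, 2014), F (Apr 4, 2015), C (Apr 12, 2015).
The subordination applies — B was senior to A — so B and A swap.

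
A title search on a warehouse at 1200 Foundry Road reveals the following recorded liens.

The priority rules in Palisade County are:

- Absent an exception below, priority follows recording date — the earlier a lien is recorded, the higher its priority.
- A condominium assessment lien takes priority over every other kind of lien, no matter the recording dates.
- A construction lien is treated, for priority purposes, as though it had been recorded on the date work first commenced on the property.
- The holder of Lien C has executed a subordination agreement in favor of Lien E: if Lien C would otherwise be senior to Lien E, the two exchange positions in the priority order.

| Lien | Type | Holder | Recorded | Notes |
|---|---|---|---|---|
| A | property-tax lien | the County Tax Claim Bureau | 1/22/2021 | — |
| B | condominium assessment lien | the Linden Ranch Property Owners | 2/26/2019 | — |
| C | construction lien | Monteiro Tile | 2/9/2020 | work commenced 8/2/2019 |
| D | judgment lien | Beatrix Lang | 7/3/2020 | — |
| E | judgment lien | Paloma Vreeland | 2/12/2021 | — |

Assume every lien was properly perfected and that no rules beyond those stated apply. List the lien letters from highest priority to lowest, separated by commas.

B, E, D, A, C

Effective dates after the stated exceptions: C's effective date is 8/2/2019, when work began.
B is a condominium assessment lien, so it outranks all other liens regardless of date.
Ordering the rest by effective date: C (8/2/2019), D (7/3/2020), A (1/22/2021), E (2/12/2021).
Because C would otherwise rank above E, the subordination swaps them.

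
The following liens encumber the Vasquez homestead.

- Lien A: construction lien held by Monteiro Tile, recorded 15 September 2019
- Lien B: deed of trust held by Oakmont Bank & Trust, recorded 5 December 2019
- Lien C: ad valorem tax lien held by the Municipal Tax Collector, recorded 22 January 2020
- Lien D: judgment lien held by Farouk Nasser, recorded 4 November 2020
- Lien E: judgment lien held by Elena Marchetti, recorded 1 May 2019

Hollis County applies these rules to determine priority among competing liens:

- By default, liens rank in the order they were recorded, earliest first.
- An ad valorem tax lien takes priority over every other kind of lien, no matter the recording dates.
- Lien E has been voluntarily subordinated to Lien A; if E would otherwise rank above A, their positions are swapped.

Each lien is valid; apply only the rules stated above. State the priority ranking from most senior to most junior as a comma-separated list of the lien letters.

C, A, E, B, D

C is an ad valorem tax lien and takes priority over every other lien.
Remaining liens by effective date: E (1 May 2019), A (15 September 2019), B (5 December 2019), D (4 November 2020).
Because E would otherwise rank above A, the subordination swaps them.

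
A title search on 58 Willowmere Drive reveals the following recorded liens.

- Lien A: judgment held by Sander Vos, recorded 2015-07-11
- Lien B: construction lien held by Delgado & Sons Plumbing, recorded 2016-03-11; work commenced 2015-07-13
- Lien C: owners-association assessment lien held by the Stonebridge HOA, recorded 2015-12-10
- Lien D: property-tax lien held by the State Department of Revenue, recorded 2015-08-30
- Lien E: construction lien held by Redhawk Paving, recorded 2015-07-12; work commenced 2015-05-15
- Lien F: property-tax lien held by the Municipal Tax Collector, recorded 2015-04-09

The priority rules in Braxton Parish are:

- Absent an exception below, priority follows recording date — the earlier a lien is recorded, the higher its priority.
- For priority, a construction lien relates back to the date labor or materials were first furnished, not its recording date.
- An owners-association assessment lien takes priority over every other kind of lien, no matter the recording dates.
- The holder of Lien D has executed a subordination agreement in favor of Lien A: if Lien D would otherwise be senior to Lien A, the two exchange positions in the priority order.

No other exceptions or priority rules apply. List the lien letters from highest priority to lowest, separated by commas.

C, F, E, A, B, D

Effective dates after the stated exceptions: B's effective date is 2015-07-13, when work began; E's effective date is 2015-05-15, when work began.
C is an owners-association assessment lien and takes priority over every other lien.
The other liens, earliest effective date first: F (2015-04-09), E (2015-05-15), A (2015-07-11), B (2015-07-13), D (2015-08-30).
D already ranks below A; the subordination has no effect.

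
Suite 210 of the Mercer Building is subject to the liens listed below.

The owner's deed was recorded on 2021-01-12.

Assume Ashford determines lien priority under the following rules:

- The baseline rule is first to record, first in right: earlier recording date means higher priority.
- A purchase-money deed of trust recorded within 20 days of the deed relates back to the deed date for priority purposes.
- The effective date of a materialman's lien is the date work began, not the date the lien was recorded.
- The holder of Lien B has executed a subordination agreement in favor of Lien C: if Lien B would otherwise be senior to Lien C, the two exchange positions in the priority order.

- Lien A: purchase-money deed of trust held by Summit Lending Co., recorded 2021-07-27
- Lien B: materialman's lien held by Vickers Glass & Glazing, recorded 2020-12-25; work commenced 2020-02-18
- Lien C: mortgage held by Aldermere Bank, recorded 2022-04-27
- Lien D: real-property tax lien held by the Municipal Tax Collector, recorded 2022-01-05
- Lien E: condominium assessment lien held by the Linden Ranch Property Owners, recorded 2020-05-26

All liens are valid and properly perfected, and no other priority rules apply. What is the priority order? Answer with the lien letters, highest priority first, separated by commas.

C, E, A, D, B

First, effective dates: A was recorded 196 days after the deed, outside the 20-day window, so it keeps its recording date; B's effective date is 2020-02-18, when work began.
Ordering by effective date: B (2020-02-18), E (2020-05-26), A (2021-07-27), D (2022-01-05), C (2022-04-27).
Because B would otherwise rank above C, the subordination swaps them.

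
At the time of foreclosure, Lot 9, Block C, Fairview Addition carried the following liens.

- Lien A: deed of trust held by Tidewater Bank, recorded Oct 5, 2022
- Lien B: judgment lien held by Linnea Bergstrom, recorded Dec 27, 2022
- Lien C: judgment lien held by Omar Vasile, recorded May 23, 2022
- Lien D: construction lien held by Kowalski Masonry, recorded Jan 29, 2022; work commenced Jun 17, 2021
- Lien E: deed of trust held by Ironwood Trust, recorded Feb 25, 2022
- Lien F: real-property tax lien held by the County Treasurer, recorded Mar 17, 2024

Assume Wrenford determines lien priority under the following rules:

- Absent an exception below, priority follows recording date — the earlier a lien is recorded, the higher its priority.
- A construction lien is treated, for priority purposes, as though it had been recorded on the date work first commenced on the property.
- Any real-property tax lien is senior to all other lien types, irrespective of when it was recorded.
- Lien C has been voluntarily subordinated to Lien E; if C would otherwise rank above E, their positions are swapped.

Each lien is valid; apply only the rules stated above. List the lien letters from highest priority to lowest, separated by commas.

Adjusting effective dates: D relates back to Jun 17, 2021 (work commenced).
F is a real-property tax lien, so it outranks all other liens regardless of date.
The other liens, earliest effective date first: D (Jun 17, 2021), E (Feb 25, 2022), C (May 23, 2022), A (Oct 5, 2022), B (Dec 27, 2022).
C is already junior to E, so the subordination agreement changes nothing.

F, D, E, C, A, B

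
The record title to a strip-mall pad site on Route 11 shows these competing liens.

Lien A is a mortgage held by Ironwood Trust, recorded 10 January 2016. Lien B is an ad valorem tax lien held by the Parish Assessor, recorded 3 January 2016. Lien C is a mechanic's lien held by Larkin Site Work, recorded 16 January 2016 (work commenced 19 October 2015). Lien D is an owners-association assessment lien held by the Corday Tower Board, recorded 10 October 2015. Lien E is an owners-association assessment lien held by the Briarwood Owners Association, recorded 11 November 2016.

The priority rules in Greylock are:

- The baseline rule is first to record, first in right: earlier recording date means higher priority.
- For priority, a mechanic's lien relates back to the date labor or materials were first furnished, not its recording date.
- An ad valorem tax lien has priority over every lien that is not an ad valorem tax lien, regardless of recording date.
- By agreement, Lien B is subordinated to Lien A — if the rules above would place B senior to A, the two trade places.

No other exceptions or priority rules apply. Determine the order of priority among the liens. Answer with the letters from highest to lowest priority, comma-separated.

A, D, C, B, E

Adjusting effective dates: C relates back to 19 October 2015 (work commenced).
B is an ad valorem tax lien and takes priority over every other lien.
Among the remaining liens, by effective date: D (10 October 2015), C (19 October 2015), A (10 January 2016), E (11 November 2016).
B would otherwise be senior to A, so under the subordination agreement B and A exchange positions.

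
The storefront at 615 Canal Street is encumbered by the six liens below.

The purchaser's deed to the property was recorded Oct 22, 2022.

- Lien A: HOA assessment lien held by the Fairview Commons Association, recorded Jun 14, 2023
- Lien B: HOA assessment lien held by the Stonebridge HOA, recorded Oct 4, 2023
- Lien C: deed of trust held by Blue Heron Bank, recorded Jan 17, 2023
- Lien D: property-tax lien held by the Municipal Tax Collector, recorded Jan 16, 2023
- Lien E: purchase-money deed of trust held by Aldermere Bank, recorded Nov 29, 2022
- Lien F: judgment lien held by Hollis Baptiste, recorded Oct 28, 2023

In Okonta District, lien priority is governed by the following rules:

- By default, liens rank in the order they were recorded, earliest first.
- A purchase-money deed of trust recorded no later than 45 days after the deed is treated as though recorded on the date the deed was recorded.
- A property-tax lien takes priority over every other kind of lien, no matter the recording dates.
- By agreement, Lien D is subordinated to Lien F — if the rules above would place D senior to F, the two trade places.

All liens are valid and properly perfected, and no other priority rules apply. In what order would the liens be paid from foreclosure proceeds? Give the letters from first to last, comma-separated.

F, E, C, A, B, D

Effective dates: E's effective date is the deed date, Oct 22, 2022.
D is a property-tax lien, so it outranks all other liens regardless of date.
Ordering the rest by effective date: E (Oct 22, 2022), C (Jan 17, 2023), A (Jun 14, 2023), B (Oct 4, 2023), F (Oct 28, 2023).
Because D would otherwise rank above F, the subordination swaps them.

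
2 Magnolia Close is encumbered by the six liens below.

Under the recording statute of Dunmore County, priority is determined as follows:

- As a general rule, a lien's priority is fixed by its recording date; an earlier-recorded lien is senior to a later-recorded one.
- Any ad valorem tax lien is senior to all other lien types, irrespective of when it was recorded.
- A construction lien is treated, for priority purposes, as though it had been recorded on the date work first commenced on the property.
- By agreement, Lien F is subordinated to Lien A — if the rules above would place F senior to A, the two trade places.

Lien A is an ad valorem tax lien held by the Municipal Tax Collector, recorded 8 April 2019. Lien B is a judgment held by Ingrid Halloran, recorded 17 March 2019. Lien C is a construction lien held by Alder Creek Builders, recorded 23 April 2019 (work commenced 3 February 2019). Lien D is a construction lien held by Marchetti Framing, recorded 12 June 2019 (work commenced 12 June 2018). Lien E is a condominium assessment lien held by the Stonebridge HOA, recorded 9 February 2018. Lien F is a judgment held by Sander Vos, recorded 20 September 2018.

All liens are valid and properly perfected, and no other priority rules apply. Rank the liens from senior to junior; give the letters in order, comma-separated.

A, E, D, F, C, B

Effective dates: C is treated as recorded 3 February 2019, the work-commencement date; D's effective date is 12 June 2018, when work began.
As an ad valorem tax lien, A is senior to every other lien.
The other liens, earliest effective date first: E (9 February 2018), D (12 June 2018), F (20 September 2018), C (3 February 2019), B (17 March 2019).
Since F is not senior to A, the subordination leaves the order unchanged.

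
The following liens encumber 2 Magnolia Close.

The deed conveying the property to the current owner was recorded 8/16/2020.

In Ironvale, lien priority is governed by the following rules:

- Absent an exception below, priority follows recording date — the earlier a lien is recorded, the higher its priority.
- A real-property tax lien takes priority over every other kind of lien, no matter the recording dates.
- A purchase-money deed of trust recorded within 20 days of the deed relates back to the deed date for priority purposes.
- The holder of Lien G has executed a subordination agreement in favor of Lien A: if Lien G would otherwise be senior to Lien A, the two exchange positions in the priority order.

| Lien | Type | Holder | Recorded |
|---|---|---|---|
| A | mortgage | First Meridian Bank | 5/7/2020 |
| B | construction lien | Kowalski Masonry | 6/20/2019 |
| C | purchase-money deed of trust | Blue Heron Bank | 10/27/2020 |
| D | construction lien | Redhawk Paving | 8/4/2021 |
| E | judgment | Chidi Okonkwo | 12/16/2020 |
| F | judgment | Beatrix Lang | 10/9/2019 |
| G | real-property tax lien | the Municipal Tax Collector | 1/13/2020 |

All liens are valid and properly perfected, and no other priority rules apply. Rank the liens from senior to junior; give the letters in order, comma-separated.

A, B, F, G, C, E, D

Effective dates after the stated exceptions: C was recorded 72 days after the deed, outside the 20-day window, so it keeps its recording date.
G, as a real-property tax lien, has superpriority and ranks first.
The other liens, earliest effective date first: B (6/20/2019), F (10/9/2019), A (5/7/2020), C (10/27/2020), E (12/16/2020), D (8/4/2021).
The subordination applies — G was senior to A — so G and A swap.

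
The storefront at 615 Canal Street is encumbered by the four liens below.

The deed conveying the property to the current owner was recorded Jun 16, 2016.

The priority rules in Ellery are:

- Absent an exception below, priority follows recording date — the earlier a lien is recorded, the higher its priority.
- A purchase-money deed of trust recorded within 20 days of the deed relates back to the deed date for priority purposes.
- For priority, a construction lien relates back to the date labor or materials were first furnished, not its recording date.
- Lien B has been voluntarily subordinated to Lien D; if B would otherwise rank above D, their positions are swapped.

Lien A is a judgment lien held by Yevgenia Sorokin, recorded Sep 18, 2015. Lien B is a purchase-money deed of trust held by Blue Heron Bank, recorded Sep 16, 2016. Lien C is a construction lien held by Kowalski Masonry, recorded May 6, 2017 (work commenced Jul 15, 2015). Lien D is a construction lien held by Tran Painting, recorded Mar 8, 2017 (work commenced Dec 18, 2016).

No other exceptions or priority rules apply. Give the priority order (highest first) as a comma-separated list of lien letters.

Adjusting effective dates: B missed the 20-day window (92 days after the deed), so its recording date stands; C is treated as recorded Jul 15, 2015, the work-commencement date; D relates back to Dec 18, 2016 (work commenced).
Ordering by effective date: C (Jul 15, 2015), A (Sep 18, 2015), B (Sep 16, 2016), D (Dec 18, 2016).
Because B would otherwise rank above D, the subordination swaps them.

C, A, D, B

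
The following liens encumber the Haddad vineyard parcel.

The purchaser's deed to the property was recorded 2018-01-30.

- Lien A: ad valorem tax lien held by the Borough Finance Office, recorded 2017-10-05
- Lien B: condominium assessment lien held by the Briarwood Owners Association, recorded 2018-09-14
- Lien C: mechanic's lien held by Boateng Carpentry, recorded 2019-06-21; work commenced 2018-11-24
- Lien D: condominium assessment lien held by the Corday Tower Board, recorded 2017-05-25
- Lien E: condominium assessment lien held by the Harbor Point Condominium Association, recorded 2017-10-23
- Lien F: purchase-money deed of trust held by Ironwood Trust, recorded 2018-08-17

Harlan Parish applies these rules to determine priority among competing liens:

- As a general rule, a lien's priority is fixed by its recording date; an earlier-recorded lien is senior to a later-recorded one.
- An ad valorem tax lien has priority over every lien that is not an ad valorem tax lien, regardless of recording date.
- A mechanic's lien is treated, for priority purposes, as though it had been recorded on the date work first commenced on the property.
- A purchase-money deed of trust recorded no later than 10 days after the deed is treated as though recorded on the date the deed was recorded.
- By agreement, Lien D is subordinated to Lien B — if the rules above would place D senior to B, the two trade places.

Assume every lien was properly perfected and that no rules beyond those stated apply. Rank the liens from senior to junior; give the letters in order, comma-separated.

First, effective dates: C relates back to 2018-11-24 (work commenced); F was recorded 199 days after the deed, outside the 10-day window, so it keeps its recording date.
As an ad valorem tax lien, A is senior to every other lien.
Ordering the rest by effective date: D (2017-05-25), E (2017-10-23), F (2018-08-17), B (2018-09-14), C (2018-11-24).
D would otherwise be senior to B, so under the subordination agreement D and B exchange positions.

A, B, E, F, D, C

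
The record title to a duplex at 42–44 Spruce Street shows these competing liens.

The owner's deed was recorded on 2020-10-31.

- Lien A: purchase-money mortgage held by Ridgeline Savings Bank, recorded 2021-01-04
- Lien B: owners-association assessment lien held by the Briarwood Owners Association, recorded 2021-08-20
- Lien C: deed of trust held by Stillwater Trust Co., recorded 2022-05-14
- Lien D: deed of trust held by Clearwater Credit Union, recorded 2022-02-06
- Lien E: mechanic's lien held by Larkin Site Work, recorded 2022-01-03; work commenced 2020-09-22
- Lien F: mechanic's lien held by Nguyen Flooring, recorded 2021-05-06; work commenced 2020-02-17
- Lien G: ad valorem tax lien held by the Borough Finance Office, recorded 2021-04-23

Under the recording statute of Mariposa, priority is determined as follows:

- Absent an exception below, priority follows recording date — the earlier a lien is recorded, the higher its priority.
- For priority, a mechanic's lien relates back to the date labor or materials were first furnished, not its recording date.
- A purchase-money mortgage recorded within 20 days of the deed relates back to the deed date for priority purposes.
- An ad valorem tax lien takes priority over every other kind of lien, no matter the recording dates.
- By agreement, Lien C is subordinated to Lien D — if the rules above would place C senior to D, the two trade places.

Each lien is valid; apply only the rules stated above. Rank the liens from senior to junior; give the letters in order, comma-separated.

Effective dates after the stated exceptions: A was recorded 65 days after the deed — beyond 20 days — so no relation-back applies; E's effective date is 2020-09-22, when work began; F's effective date is 2020-02-17, when work began.
As an ad valorem tax lien, G is senior to every other lien.
Among the remaining liens, by effective date: F (2020-02-17), E (2020-09-22), A (2021-01-04), B (2021-08-20), D (2022-02-06), C (2022-05-14).
Since C is not senior to D, the subordination leaves the order unchanged.

G, F, E, A, B, D, C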